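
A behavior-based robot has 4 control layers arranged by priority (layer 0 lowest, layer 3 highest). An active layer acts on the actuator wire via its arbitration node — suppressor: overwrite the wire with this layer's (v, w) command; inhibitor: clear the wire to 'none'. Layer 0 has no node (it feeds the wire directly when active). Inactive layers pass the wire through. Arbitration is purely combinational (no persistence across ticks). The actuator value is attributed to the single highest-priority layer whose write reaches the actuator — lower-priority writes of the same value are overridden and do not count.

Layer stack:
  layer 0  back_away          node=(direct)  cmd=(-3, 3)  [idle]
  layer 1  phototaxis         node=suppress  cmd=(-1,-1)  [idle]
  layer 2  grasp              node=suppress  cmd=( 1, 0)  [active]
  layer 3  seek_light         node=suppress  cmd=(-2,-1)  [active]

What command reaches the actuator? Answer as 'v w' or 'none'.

-2 -1

layer 0 (back_away) idle — none
layer 1 (phototaxis) idle — unchanged: none
layer 2 (grasp) active — suppresses: (1, 0)
layer 3 (seek_light) active — suppresses: (-2, -1)
→ actuator (-2, -1)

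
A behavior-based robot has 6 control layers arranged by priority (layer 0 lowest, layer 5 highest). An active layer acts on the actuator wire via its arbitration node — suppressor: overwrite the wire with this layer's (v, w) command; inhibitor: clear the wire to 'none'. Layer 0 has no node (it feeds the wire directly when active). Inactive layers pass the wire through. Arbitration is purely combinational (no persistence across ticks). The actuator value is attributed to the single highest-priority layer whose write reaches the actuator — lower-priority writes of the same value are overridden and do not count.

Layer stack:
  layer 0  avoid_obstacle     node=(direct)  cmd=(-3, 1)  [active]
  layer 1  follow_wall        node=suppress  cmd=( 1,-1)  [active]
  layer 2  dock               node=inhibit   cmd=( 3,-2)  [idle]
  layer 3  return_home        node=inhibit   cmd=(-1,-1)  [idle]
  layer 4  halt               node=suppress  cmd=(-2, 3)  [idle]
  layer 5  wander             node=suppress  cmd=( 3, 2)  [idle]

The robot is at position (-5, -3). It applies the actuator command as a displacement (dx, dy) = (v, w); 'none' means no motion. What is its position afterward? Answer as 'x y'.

-4 -4

layer 0 (avoid_obstacle) active — direct: (-3, 1)
layer 1 (follow_wall) active — suppresses: (1, -1)
layer 2 (dock) idle — unchanged: (1, -1)
layer 3 (return_home) idle — unchanged: (1, -1)
layer 4 (halt) idle — unchanged: (1, -1)
layer 5 (wander) idle — unchanged: (1, -1)
→ actuator (1, -1)
position: (-5, -3) + (1, -1) = (-4, -4)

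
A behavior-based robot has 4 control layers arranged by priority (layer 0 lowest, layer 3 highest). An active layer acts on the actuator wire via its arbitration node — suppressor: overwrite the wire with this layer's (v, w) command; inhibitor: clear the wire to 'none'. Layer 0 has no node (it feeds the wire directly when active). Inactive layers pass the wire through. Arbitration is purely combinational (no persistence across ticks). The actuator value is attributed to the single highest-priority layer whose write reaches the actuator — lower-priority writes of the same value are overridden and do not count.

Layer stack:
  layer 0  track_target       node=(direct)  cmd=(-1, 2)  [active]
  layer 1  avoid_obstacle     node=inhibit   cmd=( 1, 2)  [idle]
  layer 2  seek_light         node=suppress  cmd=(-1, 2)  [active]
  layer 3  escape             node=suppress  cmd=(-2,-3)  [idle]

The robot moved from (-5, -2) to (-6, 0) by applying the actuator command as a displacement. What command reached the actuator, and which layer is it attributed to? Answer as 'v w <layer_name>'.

displacement = (-6, 0) − (-5, -2) = (-1, 2)
[0] track_target on; wire := (-1, 2)
[1] avoid_obstacle off; pass (-1, 2)
[2] seek_light on (suppress); wire := (-1, 2)
[3] escape off; pass (-1, 2)
output (-1, 2) — from layer 2 (seek_light)

-1 2 seek_light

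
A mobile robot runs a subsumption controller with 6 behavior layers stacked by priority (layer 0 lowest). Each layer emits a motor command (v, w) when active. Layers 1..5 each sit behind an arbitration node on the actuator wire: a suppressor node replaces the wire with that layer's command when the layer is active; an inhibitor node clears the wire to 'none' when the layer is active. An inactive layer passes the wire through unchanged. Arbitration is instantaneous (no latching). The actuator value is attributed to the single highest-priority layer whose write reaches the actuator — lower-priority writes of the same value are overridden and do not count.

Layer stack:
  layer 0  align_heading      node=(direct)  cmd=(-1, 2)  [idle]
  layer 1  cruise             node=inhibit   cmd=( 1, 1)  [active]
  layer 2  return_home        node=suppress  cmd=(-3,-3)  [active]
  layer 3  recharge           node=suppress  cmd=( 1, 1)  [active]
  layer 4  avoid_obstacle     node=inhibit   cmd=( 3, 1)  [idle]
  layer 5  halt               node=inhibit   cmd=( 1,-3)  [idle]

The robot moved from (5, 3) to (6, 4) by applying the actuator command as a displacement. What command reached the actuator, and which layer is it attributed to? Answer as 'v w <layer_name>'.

1 1 recharge

displacement = (6, 4) − (5, 3) = (1, 1)
[0] align_heading off; wire := none
[1] cruise on (inhibit); wire := none
[2] return_home on (suppress); wire := (-3, -3)
[3] recharge on (suppress); wire := (1, 1)
[4] avoid_obstacle off; pass (1, 1)
[5] halt off; pass (1, 1)
output (1, 1) — from layer 3 (recharge)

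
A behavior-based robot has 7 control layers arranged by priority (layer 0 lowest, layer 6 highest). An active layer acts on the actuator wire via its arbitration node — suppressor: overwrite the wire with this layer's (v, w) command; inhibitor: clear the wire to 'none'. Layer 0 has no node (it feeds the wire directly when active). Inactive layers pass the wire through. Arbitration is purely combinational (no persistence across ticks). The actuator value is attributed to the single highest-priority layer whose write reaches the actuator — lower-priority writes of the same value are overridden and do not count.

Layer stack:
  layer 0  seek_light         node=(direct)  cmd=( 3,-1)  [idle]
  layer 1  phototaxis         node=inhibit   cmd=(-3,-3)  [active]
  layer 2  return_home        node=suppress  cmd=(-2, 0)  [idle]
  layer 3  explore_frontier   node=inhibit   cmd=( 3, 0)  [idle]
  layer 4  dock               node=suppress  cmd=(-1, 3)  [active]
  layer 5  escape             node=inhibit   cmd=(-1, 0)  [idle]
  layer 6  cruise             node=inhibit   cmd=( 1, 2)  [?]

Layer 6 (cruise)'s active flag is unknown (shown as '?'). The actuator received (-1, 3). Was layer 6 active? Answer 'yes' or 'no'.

no

If layer 6 is active=yes:
  actuator would be none
If layer 6 is active=no:
  actuator would be (-1, 3)
Observed (-1, 3), so layer 6 was idle.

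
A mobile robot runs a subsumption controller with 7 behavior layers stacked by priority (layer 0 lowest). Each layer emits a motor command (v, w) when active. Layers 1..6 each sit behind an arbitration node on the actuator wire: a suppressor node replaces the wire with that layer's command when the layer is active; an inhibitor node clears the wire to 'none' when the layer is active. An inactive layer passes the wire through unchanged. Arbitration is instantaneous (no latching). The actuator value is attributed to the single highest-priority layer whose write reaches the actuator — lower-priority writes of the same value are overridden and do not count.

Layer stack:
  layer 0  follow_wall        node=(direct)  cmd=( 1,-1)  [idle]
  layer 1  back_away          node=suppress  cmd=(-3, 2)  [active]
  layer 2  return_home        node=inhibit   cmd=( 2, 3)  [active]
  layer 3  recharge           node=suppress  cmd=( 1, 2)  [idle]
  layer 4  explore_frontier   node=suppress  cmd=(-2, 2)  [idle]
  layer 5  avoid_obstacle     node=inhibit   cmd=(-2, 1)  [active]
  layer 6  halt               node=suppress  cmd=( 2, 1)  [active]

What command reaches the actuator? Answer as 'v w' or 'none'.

layer 0 (follow_wall) idle — none
layer 1 (back_away) active — suppresses: (-3, 2)
layer 2 (return_home) active — inhibits: none
layer 3 (recharge) idle — unchanged: none
layer 4 (explore_frontier) idle — unchanged: none
layer 5 (avoid_obstacle) active — inhibits: none
layer 6 (halt) active — suppresses: (2, 1)
→ actuator (2, 1)

2 1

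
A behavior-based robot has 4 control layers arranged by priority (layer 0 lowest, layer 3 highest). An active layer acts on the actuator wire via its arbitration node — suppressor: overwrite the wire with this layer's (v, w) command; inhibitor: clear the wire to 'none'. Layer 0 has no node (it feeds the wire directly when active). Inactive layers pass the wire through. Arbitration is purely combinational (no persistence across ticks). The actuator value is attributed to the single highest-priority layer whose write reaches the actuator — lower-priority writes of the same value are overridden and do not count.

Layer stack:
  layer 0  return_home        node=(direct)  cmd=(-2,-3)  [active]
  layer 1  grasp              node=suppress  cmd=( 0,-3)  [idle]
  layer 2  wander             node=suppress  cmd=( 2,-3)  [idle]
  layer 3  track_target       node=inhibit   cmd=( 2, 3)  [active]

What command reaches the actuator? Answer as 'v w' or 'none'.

none

[0] return_home on; wire := (-2, -3)
[1] grasp off; pass (-2, -3)
[2] wander off; pass (-2, -3)
[3] track_target on (inhibit); wire := none
output none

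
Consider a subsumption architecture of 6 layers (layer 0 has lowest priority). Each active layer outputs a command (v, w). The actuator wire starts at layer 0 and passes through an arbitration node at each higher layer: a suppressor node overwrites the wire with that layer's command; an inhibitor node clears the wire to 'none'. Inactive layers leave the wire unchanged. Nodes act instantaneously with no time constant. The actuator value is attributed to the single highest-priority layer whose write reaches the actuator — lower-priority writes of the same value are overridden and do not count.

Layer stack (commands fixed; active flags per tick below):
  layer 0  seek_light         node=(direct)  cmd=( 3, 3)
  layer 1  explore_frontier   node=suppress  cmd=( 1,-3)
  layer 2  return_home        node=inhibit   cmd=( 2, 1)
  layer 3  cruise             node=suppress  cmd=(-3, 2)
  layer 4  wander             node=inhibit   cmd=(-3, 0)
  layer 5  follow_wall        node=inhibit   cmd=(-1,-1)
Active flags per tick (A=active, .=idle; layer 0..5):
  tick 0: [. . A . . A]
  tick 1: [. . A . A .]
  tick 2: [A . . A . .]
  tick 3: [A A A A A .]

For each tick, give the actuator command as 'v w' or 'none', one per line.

tick 0:
  L0 seek_light: idle → wire = none
  L1 explore_frontier: idle → wire stays none
  L2 return_home: active, inhibitor → wire = none
  L3 cruise: idle → wire stays none
  L4 wander: idle → wire stays none
  L5 follow_wall: active, inhibitor → wire = none
  actuator = none
tick 1:
  L0 seek_light: idle → wire = none
  L1 explore_frontier: idle → wire stays none
  L2 return_home: active, inhibitor → wire = none
  L3 cruise: idle → wire stays none
  L4 wander: active, inhibitor → wire = none
  L5 follow_wall: idle → wire stays none
  actuator = none
tick 2:
  L0 seek_light: active, feeds wire = (3, 3)
  L1 explore_frontier: idle → wire stays (3, 3)
  L2 return_home: idle → wire stays (3, 3)
  L3 cruise: active, suppressor → wire = (-3, 2)
  L4 wander: idle → wire stays (-3, 2)
  L5 follow_wall: idle → wire stays (-3, 2)
  actuator = (-3, 2)
tick 3:
  L0 seek_light: active, feeds wire = (3, 3)
  L1 explore_frontier: active, suppressor → wire = (1, -3)
  L2 return_home: active, inhibitor → wire = none
  L3 cruise: active, suppressor → wire = (-3, 2)
  L4 wander: active, inhibitor → wire = none
  L5 follow_wall: idle → wire stays none
  actuator = none

none
none
-3 2
none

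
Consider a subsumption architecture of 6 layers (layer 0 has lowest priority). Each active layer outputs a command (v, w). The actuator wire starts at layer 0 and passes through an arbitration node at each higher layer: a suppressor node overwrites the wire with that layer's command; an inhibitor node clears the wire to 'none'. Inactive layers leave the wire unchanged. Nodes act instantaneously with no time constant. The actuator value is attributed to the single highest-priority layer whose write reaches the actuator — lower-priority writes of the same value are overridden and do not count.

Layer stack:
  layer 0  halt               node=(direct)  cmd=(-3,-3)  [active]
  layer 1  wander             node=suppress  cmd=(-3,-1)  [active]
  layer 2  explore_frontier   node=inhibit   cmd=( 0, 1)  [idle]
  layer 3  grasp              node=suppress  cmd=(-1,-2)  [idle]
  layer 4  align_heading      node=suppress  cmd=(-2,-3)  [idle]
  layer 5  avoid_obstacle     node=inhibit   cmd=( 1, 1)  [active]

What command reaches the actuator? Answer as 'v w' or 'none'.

none

[0] halt on; wire := (-3, -3)
[1] wander on (suppress); wire := (-3, -1)
[2] explore_frontier off; pass (-3, -1)
[3] grasp off; pass (-3, -1)
[4] align_heading off; pass (-3, -1)
[5] avoid_obstacle on (inhibit); wire := none
output none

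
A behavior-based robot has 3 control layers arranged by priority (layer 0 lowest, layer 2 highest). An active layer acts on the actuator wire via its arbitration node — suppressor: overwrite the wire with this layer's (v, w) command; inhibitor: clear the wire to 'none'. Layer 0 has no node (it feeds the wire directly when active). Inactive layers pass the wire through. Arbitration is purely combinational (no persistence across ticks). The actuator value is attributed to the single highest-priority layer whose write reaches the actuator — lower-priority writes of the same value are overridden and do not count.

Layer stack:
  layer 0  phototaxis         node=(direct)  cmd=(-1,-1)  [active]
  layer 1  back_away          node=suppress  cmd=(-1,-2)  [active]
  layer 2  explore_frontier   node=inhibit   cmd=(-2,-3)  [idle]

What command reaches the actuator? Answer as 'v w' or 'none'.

[0] phototaxis on; wire := (-1, -1)
[1] back_away on (suppress); wire := (-1, -2)
[2] explore_frontier off; pass (-1, -2)
output (-1, -2)

-1 -2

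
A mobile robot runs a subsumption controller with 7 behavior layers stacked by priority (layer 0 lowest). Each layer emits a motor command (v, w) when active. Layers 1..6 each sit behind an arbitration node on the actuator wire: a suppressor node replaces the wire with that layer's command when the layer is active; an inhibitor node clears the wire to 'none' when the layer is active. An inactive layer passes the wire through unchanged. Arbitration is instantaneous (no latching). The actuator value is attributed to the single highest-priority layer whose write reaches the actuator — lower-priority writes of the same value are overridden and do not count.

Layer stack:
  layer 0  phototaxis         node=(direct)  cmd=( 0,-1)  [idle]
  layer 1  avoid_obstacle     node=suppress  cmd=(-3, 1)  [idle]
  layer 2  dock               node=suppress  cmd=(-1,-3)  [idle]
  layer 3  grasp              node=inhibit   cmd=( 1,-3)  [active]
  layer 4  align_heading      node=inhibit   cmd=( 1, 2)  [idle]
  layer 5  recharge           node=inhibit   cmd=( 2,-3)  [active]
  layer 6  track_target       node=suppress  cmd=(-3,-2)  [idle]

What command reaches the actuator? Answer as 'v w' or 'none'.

L0 phototaxis: idle → wire = none
L1 avoid_obstacle: idle → wire stays none
L2 dock: idle → wire stays none
L3 grasp: active, inhibitor → wire = none
L4 align_heading: idle → wire stays none
L5 recharge: active, inhibitor → wire = none
L6 track_target: idle → wire stays none
actuator = none

none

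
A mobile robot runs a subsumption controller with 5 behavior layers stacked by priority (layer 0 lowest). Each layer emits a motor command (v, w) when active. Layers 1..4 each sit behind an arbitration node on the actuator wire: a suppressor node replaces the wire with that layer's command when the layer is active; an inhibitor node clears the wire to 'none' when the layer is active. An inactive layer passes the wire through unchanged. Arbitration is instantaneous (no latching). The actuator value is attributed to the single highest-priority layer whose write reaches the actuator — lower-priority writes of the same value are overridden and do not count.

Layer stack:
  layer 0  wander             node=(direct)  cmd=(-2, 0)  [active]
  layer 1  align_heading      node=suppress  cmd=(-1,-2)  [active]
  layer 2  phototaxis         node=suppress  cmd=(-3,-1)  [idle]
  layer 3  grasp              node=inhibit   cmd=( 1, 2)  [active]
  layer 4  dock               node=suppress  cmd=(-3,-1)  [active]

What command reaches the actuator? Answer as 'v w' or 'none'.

[0] wander on; wire := (-2, 0)
[1] align_heading on (suppress); wire := (-1, -2)
[2] phototaxis off; pass (-1, -2)
[3] grasp on (inhibit); wire := none
[4] dock on (suppress); wire := (-3, -1)
output (-3, -1)

-3 -1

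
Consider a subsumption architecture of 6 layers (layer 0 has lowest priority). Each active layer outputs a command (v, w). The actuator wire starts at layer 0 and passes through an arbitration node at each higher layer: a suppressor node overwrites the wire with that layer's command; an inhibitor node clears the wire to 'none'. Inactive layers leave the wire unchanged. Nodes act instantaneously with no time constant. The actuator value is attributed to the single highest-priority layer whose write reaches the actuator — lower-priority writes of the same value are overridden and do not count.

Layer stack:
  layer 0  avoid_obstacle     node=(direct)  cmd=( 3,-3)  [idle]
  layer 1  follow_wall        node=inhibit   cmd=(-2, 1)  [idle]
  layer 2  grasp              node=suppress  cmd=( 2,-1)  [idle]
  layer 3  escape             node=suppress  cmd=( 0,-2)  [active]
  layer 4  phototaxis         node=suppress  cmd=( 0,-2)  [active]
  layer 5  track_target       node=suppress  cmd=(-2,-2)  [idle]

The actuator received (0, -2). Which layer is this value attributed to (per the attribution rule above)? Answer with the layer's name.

layer 0 (avoid_obstacle) idle — none
layer 1 (follow_wall) idle — unchanged: none
layer 2 (grasp) idle — unchanged: none
layer 3 (escape) active — suppresses: (0, -2)
layer 4 (phototaxis) active — suppresses: (0, -2)
layer 5 (track_target) idle — unchanged: (0, -2)
→ actuator (0, -2)
last writer: layer 4 = phototaxis

phototaxis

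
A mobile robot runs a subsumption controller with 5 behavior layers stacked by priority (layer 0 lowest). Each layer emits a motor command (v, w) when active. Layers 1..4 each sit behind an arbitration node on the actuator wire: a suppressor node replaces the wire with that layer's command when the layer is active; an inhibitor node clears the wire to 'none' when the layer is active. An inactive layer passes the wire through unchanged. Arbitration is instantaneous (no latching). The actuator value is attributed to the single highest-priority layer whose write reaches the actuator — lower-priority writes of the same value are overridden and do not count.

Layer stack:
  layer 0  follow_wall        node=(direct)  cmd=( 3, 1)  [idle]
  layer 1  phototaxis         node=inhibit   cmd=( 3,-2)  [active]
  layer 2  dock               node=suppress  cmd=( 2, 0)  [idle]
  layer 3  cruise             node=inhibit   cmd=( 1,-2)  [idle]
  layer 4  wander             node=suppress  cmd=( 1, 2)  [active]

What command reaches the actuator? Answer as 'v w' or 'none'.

layer 0 (follow_wall) idle — none
layer 1 (phototaxis) active — inhibits: none
layer 2 (dock) idle — unchanged: none
layer 3 (cruise) idle — unchanged: none
layer 4 (wander) active — suppresses: (1, 2)
→ actuator (1, 2)

1 2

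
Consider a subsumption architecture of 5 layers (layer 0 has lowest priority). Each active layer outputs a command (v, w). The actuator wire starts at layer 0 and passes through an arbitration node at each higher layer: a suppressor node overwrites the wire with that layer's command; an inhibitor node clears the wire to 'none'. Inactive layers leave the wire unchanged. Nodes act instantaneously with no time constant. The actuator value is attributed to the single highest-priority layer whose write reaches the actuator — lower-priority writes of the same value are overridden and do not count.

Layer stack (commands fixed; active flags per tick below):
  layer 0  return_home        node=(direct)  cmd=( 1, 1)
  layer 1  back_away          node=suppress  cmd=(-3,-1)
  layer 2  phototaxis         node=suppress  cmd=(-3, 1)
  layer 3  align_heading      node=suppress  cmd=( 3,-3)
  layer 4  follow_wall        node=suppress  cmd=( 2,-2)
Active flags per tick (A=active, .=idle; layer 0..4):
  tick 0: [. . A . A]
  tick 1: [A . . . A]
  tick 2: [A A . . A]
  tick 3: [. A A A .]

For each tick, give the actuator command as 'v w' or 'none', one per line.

2 -2
2 -2
2 -2
3 -3

tick 0:
  L0 return_home: idle → wire = none
  L1 back_away: idle → wire stays none
  L2 phototaxis: active, suppressor → wire = (-3, 1)
  L3 align_heading: idle → wire stays (-3, 1)
  L4 follow_wall: active, suppressor → wire = (2, -2)
  actuator = (2, -2)
tick 1:
  L0 return_home: active, feeds wire = (1, 1)
  L1 back_away: idle → wire stays (1, 1)
  L2 phototaxis: idle → wire stays (1, 1)
  L3 align_heading: idle → wire stays (1, 1)
  L4 follow_wall: active, suppressor → wire = (2, -2)
  actuator = (2, -2)
tick 2:
  L0 return_home: active, feeds wire = (1, 1)
  L1 back_away: active, suppressor → wire = (-3, -1)
  L2 phototaxis: idle → wire stays (-3, -1)
  L3 align_heading: idle → wire stays (-3, -1)
  L4 follow_wall: active, suppressor → wire = (2, -2)
  actuator = (2, -2)
tick 3:
  L0 return_home: idle → wire = none
  L1 back_away: active, suppressor → wire = (-3, -1)
  L2 phototaxis: active, suppressor → wire = (-3, 1)
  L3 align_heading: active, suppressor → wire = (3, -3)
  L4 follow_wall: idle → wire stays (3, -3)
  actuator = (3, -3)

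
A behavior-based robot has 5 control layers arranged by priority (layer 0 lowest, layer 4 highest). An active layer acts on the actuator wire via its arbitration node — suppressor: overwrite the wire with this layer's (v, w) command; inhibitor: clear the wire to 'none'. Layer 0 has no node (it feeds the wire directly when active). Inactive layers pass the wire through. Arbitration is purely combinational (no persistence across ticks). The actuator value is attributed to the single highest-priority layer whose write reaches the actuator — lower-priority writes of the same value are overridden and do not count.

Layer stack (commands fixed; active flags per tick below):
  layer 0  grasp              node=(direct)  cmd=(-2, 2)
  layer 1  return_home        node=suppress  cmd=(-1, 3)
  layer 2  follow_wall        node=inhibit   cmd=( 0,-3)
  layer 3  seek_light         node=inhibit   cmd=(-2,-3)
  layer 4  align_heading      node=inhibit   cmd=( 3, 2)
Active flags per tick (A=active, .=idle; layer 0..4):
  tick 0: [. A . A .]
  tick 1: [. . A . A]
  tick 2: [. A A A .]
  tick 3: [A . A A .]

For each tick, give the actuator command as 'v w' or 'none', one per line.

tick 0:
  layer 0 (grasp) idle — none
  layer 1 (return_home) active — suppresses: (-1, 3)
  layer 2 (follow_wall) idle — unchanged: (-1, 3)
  layer 3 (seek_light) active — inhibits: none
  layer 4 (align_heading) idle — unchanged: none
  → actuator none
tick 1:
  layer 0 (grasp) idle — none
  layer 1 (return_home) idle — unchanged: none
  layer 2 (follow_wall) active — inhibits: none
  layer 3 (seek_light) idle — unchanged: none
  layer 4 (align_heading) active — inhibits: none
  → actuator none
tick 2:
  layer 0 (grasp) idle — none
  layer 1 (return_home) active — suppresses: (-1, 3)
  layer 2 (follow_wall) active — inhibits: none
  layer 3 (seek_light) active — inhibits: none
  layer 4 (align_heading) idle — unchanged: none
  → actuator none
tick 3:
  layer 0 (grasp) active — direct: (-2, 2)
  layer 1 (return_home) idle — unchanged: (-2, 2)
  layer 2 (follow_wall) active — inhibits: none
  layer 3 (seek_light) active — inhibits: none
  layer 4 (align_heading) idle — unchanged: none
  → actuator none

none
none
none
none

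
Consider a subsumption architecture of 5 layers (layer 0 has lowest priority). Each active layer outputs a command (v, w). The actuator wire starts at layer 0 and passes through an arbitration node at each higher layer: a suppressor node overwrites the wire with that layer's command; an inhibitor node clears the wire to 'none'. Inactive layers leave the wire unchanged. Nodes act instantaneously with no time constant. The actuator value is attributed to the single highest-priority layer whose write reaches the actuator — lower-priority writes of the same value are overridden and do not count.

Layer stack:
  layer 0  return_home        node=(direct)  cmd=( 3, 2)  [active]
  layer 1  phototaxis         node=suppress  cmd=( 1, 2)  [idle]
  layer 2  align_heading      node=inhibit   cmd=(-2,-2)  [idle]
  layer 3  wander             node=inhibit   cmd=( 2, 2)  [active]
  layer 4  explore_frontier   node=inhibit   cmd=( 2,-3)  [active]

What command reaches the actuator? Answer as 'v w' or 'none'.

none

L0 return_home: active, feeds wire = (3, 2)
L1 phototaxis: idle → wire stays (3, 2)
L2 align_heading: idle → wire stays (3, 2)
L3 wander: active, inhibitor → wire = none
L4 explore_frontier: active, inhibitor → wire = none
actuator = none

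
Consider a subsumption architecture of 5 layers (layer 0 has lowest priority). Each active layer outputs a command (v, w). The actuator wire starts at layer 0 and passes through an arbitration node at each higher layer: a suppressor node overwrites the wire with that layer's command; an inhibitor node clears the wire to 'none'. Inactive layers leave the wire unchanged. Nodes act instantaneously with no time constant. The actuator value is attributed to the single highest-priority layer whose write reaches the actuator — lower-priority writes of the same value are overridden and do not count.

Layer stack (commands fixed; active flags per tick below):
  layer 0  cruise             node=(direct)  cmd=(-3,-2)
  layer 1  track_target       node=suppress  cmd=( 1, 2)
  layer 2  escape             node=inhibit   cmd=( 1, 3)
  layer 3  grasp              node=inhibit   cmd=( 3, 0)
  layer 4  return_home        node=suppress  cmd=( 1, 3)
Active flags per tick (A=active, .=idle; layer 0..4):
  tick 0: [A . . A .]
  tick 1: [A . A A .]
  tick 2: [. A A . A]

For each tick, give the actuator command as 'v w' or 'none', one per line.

tick 0:
  L0 cruise: active, feeds wire = (-3, -2)
  L1 track_target: idle → wire stays (-3, -2)
  L2 escape: idle → wire stays (-3, -2)
  L3 grasp: active, inhibitor → wire = none
  L4 return_home: idle → wire stays none
  actuator = none
tick 1:
  L0 cruise: active, feeds wire = (-3, -2)
  L1 track_target: idle → wire stays (-3, -2)
  L2 escape: active, inhibitor → wire = none
  L3 grasp: active, inhibitor → wire = none
  L4 return_home: idle → wire stays none
  actuator = none
tick 2:
  L0 cruise: idle → wire = none
  L1 track_target: active, suppressor → wire = (1, 2)
  L2 escape: active, inhibitor → wire = none
  L3 grasp: idle → wire stays none
  L4 return_home: active, suppressor → wire = (1, 3)
  actuator = (1, 3)

none
none
1 3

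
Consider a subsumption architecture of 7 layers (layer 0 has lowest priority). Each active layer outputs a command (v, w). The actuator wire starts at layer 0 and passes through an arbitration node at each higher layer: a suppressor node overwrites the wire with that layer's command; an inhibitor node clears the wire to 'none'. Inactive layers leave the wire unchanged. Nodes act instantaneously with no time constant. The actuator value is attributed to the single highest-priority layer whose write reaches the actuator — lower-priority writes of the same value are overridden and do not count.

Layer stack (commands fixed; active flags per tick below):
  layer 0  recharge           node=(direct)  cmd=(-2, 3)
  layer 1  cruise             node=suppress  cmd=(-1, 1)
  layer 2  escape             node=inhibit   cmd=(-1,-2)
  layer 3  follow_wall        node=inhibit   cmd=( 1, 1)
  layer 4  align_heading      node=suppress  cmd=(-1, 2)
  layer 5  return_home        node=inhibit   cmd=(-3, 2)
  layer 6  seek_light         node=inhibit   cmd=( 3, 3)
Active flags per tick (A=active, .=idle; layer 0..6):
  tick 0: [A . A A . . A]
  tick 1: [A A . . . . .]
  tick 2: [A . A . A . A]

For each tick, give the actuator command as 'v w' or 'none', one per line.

none
-1 1
none

tick 0:
  layer 0 (recharge) active — direct: (-2, 3)
  layer 1 (cruise) idle — unchanged: (-2, 3)
  layer 2 (escape) active — inhibits: none
  layer 3 (follow_wall) active — inhibits: none
  layer 4 (align_heading) idle — unchanged: none
  layer 5 (return_home) idle — unchanged: none
  layer 6 (seek_light) active — inhibits: none
  → actuator none
tick 1:
  layer 0 (recharge) active — direct: (-2, 3)
  layer 1 (cruise) active — suppresses: (-1, 1)
  layer 2 (escape) idle — unchanged: (-1, 1)
  layer 3 (follow_wall) idle — unchanged: (-1, 1)
  layer 4 (align_heading) idle — unchanged: (-1, 1)
  layer 5 (return_home) idle — unchanged: (-1, 1)
  layer 6 (seek_light) idle — unchanged: (-1, 1)
  → actuator (-1, 1)
tick 2:
  layer 0 (recharge) active — direct: (-2, 3)
  layer 1 (cruise) idle — unchanged: (-2, 3)
  layer 2 (escape) active — inhibits: none
  layer 3 (follow_wall) idle — unchanged: none
  layer 4 (align_heading) active — suppresses: (-1, 2)
  layer 5 (return_home) idle — unchanged: (-1, 2)
  layer 6 (seek_light) active — inhibits: none
  → actuator none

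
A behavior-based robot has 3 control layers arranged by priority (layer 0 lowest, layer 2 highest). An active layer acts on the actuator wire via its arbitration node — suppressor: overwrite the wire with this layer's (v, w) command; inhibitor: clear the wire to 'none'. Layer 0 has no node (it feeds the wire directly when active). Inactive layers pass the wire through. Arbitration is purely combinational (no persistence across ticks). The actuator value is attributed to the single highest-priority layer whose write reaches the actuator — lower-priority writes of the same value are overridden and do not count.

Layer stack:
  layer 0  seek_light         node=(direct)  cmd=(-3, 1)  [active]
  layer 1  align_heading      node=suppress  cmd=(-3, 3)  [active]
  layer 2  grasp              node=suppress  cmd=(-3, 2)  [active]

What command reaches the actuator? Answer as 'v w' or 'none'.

-3 2

[0] seek_light on; wire := (-3, 1)
[1] align_heading on (suppress); wire := (-3, 3)
[2] grasp on (suppress); wire := (-3, 2)
output (-3, 2)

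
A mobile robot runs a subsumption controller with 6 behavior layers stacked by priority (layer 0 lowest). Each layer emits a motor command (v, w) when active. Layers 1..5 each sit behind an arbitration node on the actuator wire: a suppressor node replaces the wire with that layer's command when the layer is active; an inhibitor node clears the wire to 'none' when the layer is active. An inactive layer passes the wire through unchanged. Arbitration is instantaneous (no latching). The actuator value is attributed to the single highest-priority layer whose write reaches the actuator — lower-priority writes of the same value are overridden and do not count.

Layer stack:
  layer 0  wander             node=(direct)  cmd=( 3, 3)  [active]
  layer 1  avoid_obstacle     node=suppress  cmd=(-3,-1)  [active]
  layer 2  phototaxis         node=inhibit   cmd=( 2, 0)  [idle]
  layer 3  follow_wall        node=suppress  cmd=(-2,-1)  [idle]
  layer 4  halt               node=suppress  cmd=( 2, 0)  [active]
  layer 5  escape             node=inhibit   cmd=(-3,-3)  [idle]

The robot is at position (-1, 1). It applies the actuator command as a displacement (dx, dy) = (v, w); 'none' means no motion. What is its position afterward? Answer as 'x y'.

1 1

[0] wander on; wire := (3, 3)
[1] avoid_obstacle on (suppress); wire := (-3, -1)
[2] phototaxis off; pass (-3, -1)
[3] follow_wall off; pass (-3, -1)
[4] halt on (suppress); wire := (2, 0)
[5] escape off; pass (2, 0)
output (2, 0)
position: (-1, 1) + (2, 0) = (1, 1)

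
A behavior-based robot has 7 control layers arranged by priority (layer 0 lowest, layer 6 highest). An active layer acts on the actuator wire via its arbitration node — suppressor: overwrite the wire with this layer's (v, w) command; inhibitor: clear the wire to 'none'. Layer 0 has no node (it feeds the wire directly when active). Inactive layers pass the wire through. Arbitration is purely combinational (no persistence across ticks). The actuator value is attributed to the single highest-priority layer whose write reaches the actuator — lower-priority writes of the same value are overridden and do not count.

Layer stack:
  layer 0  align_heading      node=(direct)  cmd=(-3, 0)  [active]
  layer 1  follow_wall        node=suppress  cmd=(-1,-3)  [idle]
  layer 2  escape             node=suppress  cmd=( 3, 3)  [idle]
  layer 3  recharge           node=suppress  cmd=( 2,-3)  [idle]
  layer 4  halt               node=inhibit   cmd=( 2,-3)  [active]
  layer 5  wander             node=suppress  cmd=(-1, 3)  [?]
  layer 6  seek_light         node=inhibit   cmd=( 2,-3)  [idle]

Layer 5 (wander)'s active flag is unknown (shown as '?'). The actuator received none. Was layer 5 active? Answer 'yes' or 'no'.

no

If layer 5 is active=yes:
  actuator would be (-1, 3)
If layer 5 is active=no:
  actuator would be none
Observed none, so layer 5 was idle.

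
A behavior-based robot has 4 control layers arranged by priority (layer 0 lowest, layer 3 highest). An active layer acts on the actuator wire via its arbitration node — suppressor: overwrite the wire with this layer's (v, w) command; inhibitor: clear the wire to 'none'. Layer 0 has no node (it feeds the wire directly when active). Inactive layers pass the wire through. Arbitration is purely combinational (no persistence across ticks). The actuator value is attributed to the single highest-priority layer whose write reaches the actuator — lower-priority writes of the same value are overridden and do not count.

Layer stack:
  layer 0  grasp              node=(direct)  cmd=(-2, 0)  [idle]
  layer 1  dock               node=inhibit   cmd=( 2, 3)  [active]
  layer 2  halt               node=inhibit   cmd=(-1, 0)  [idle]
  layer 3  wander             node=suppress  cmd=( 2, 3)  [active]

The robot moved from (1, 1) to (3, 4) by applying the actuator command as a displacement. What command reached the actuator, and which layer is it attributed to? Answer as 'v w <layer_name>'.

2 3 wander

displacement = (3, 4) − (1, 1) = (2, 3)
[0] grasp off; wire := none
[1] dock on (inhibit); wire := none
[2] halt off; pass none
[3] wander on (suppress); wire := (2, 3)
output (2, 3) — from layer 3 (wander)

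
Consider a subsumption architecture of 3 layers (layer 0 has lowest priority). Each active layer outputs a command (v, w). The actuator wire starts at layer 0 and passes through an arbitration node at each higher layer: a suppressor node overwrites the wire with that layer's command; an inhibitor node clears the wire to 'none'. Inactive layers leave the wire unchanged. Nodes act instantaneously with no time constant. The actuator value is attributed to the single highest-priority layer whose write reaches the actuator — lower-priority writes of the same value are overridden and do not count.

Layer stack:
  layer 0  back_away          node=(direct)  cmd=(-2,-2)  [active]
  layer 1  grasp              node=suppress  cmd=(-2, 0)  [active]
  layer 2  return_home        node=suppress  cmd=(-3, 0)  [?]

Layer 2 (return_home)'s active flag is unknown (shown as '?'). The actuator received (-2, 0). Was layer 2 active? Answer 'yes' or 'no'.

no

If layer 2 is active=yes:
  actuator would be (-3, 0)
If layer 2 is active=no:
  actuator would be (-2, 0)
Observed (-2, 0), so layer 2 was idle.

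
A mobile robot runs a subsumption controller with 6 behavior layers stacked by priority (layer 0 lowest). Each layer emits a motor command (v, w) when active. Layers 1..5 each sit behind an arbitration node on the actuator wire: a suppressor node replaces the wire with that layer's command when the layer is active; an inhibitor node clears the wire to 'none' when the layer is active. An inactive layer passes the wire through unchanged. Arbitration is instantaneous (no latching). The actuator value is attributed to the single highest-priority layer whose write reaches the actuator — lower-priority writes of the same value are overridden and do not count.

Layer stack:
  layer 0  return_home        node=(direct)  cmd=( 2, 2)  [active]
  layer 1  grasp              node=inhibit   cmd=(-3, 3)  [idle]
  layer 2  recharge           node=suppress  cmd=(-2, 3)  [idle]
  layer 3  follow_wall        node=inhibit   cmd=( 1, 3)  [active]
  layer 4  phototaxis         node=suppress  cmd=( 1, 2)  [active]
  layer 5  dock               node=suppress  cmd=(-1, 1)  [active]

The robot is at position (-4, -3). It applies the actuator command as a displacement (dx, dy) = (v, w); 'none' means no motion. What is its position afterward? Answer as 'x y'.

-5 -2

L0 return_home: active, feeds wire = (2, 2)
L1 grasp: idle → wire stays (2, 2)
L2 recharge: idle → wire stays (2, 2)
L3 follow_wall: active, inhibitor → wire = none
L4 phototaxis: active, suppressor → wire = (1, 2)
L5 dock: active, suppressor → wire = (-1, 1)
actuator = (-1, 1)
position: (-4, -3) + (-1, 1) = (-5, -2)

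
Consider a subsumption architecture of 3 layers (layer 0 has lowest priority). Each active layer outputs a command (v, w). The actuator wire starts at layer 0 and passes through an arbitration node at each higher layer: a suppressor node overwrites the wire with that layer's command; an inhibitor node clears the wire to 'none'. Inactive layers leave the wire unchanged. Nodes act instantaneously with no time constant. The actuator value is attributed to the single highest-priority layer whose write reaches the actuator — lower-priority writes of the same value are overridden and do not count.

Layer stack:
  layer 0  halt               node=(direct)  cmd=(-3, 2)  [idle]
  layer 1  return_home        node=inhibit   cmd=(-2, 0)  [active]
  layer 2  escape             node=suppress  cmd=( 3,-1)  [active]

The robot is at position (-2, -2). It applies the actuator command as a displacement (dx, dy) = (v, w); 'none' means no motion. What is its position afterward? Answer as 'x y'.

1 -3

[0] halt off; wire := none
[1] return_home on (inhibit); wire := none
[2] escape on (suppress); wire := (3, -1)
output (3, -1)
position: (-2, -2) + (3, -1) = (1, -3)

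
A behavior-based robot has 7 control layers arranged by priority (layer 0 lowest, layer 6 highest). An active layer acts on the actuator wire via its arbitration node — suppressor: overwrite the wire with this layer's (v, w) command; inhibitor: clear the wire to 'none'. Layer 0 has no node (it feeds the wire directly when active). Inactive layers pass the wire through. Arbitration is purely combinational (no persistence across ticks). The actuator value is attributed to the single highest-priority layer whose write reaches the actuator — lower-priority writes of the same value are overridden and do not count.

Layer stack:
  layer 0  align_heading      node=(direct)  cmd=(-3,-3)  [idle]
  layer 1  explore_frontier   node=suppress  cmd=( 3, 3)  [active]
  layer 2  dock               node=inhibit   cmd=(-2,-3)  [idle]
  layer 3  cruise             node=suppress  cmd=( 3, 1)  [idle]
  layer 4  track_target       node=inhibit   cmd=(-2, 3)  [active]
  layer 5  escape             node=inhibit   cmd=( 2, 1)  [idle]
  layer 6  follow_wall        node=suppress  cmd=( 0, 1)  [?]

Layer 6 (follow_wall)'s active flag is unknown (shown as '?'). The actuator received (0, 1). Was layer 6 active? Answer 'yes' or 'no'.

yes

If layer 6 is active=yes:
  actuator would be (0, 1)
If layer 6 is active=no:
  actuator would be none
Observed (0, 1), so layer 6 was active.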